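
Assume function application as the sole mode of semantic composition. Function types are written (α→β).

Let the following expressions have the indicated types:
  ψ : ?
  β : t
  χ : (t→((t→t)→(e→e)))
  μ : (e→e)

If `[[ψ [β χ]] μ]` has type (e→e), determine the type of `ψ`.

(((t→t)→(e→e))→((e→e)→(e→e)))

[[ψ [β χ]] μ] must have type (e→e). The sister μ has type (e→e); that is not a function onto (e→e), so [ψ [β χ]] must be the functor, of type ((e→e)→(e→e)).
[ψ [β χ]] must have type ((e→e)→(e→e)). The sister [β χ] has type ((t→t)→(e→e)); that is not a function onto ((e→e)→(e→e)), so ψ must be the functor, of type (((t→t)→(e→e))→((e→e)→(e→e))).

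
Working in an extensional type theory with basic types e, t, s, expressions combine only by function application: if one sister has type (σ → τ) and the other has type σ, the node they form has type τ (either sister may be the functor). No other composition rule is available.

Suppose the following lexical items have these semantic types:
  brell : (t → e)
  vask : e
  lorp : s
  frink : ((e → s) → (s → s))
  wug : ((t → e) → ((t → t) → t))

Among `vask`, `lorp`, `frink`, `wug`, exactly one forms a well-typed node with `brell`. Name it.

wug

vask : e — does not combine with brell.
lorp : s — does not combine with brell.
frink : ((e → s) → (s → s)) — does not combine with brell.
wug — combines: wug : ((t → e) → ((t → t) → t)) takes brell : (t → e) as argument, giving ((t → t) → t).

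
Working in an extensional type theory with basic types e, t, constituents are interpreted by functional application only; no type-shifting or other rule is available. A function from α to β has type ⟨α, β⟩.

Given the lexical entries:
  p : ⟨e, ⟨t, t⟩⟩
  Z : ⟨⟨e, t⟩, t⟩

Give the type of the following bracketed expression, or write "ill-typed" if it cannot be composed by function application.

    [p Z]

[p Z]: ⟨e, ⟨t, t⟩⟩ and ⟨⟨e, t⟩, t⟩ cannot combine by function application — type clash.

ill-typed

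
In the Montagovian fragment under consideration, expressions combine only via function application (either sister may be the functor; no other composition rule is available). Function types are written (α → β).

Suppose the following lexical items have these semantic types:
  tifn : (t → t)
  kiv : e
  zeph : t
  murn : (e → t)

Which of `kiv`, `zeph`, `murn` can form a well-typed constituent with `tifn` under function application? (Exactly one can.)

kiv : e — tifn needs t; kiv needs nothing (atomic); neither fits.
zeph — combines: tifn : (t → t) takes zeph : t as argument, giving t.
murn : (e → t) — tifn needs t; murn needs e; neither fits.

zeph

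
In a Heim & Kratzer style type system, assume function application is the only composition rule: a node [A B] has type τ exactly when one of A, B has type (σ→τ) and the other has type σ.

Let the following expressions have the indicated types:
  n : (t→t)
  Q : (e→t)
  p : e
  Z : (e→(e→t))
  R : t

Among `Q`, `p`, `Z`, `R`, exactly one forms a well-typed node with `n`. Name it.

R

Q : (e→t) — no; n wants t, and Q wants e.
p : e — no; n wants t, and p wants nothing (atomic).
Z : (e→(e→t)) — no; n wants t, and Z wants e.
R — combines: n : (t→t) takes R : t as argument, giving t.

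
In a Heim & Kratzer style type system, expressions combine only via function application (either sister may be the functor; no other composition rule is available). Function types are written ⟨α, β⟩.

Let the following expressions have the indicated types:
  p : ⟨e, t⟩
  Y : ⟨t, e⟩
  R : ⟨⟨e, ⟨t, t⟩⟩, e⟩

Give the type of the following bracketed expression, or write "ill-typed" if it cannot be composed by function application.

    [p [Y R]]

[Y R]: ⟨t, e⟩ and ⟨⟨e, ⟨t, t⟩⟩, e⟩ cannot combine by function application — type clash.

ill-typed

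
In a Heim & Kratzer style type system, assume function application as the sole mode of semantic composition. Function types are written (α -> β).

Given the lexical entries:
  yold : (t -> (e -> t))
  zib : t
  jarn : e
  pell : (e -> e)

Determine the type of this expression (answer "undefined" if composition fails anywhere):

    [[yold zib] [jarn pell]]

[yold zib] — yold of type (t -> (e -> t)) combines with zib of type t: type (e -> t).
[jarn pell] — pell of type (e -> e) combines with jarn of type e: type e.
[[yold zib] [jarn pell]] — [yold zib] of type (e -> t) combines with [jarn pell] of type e: type t.

t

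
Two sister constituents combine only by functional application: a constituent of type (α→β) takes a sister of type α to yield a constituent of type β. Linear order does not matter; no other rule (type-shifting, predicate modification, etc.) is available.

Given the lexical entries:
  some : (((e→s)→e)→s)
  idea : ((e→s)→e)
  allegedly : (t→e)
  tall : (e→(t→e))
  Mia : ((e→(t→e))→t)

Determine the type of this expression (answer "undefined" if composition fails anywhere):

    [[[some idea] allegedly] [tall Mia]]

undefined

[some idea]: functor some : (((e→s)→e)→s), argument idea : ((e→s)→e); result s.
[[some idea] allegedly]: s with (t→e) — neither is a function whose domain matches the other; composition fails here.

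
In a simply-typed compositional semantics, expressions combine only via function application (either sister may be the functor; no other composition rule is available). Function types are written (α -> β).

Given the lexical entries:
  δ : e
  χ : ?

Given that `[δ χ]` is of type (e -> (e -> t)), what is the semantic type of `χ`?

For [δ χ] to have type (e -> (e -> t)) with δ of type e, χ must be the function: χ : (e -> (e -> (e -> t))).

(e -> (e -> (e -> t)))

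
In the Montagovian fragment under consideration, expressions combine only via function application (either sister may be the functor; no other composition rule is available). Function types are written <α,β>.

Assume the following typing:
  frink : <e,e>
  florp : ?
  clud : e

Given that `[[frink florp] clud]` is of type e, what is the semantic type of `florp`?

<<e,e>,<e,e>>

[[frink florp] clud] is required to be e. clud : e cannot yield e as functor, so [frink florp] : <e,e>.
[frink florp] is required to be <e,e>. frink : <e,e> cannot yield <e,e> as functor, so florp : <<e,e>,<e,e>>.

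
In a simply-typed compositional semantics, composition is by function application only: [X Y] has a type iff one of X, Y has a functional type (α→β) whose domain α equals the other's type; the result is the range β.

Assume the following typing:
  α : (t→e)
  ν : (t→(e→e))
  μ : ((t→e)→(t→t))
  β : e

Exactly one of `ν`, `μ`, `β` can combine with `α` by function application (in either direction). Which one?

ν : (t→(e→e)) — α needs t; ν needs t; neither fits.
μ — combines: μ : ((t→e)→(t→t)) takes α : (t→e) as argument, giving (t→t).
β : e — α needs t; β needs nothing (atomic); neither fits.

μ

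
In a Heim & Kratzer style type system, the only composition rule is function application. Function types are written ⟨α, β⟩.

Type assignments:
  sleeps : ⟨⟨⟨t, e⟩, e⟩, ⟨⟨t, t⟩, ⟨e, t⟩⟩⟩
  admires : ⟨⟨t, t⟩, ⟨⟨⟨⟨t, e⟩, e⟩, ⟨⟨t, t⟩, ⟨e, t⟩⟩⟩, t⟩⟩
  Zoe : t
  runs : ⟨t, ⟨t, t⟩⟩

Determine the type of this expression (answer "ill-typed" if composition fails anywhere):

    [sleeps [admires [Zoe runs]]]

[Zoe runs]: functor runs : ⟨t, ⟨t, t⟩⟩, argument Zoe : t; result ⟨t, t⟩.
[admires [Zoe runs]]: functor admires : ⟨⟨t, t⟩, ⟨⟨⟨⟨t, e⟩, e⟩, ⟨⟨t, t⟩, ⟨e, t⟩⟩⟩, t⟩⟩, argument [Zoe runs] : ⟨t, t⟩; result ⟨⟨⟨⟨t, e⟩, e⟩, ⟨⟨t, t⟩, ⟨e, t⟩⟩⟩, t⟩.
[sleeps [admires [Zoe runs]]]: functor [admires [Zoe runs]] : ⟨⟨⟨⟨t, e⟩, e⟩, ⟨⟨t, t⟩, ⟨e, t⟩⟩⟩, t⟩, argument sleeps : ⟨⟨⟨t, e⟩, e⟩, ⟨⟨t, t⟩, ⟨e, t⟩⟩⟩; result t.

t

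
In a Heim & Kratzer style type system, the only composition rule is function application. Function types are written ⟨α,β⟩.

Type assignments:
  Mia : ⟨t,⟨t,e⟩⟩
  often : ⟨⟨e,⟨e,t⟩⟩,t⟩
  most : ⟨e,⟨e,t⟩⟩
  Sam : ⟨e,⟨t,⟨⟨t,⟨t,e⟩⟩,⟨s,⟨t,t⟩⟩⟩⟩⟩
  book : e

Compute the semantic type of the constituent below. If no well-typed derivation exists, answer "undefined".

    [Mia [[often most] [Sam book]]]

⟨s,⟨t,t⟩⟩

At [often most], often : ⟨⟨e,⟨e,t⟩⟩,t⟩ takes most : ⟨e,⟨e,t⟩⟩, giving t.
At [Sam book], Sam : ⟨e,⟨t,⟨⟨t,⟨t,e⟩⟩,⟨s,⟨t,t⟩⟩⟩⟩⟩ takes book : e, giving ⟨t,⟨⟨t,⟨t,e⟩⟩,⟨s,⟨t,t⟩⟩⟩⟩.
At [[often most] [Sam book]], [Sam book] : ⟨t,⟨⟨t,⟨t,e⟩⟩,⟨s,⟨t,t⟩⟩⟩⟩ takes [often most] : t, giving ⟨⟨t,⟨t,e⟩⟩,⟨s,⟨t,t⟩⟩⟩.
At [Mia [[often most] [Sam book]]], [[often most] [Sam book]] : ⟨⟨t,⟨t,e⟩⟩,⟨s,⟨t,t⟩⟩⟩ takes Mia : ⟨t,⟨t,e⟩⟩, giving ⟨s,⟨t,t⟩⟩.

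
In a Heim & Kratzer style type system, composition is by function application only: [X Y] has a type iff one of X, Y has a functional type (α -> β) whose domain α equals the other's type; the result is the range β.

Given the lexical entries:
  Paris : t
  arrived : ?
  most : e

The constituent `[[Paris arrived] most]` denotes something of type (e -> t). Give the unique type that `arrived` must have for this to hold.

(t -> (e -> (e -> t)))

At [[Paris arrived] most] (required: (e -> t)): most is e, which is not a function with range (e -> t); hence [Paris arrived] is the functor — type (e -> (e -> t)).
At [Paris arrived] (required: (e -> (e -> t))): Paris is t, which is not a function with range (e -> (e -> t)); hence arrived is the functor — type (t -> (e -> (e -> t))).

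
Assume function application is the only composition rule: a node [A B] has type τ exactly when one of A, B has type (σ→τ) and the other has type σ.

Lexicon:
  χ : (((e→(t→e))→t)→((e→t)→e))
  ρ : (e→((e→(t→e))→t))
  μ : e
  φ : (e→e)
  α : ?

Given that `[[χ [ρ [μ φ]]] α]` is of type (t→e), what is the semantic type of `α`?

[[χ [ρ [μ φ]]] α] is required to be (t→e). [χ [ρ [μ φ]]] : ((e→t)→e) cannot yield (t→e) as functor, so α : (((e→t)→e)→(t→e)).

(((e→t)→e)→(t→e))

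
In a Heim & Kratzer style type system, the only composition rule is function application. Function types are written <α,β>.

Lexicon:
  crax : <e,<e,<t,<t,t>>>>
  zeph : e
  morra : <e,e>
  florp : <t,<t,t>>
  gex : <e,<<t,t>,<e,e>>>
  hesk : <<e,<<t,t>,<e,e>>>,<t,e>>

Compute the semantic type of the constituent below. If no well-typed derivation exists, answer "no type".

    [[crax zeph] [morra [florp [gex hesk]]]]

[crax zeph]: functor crax : <e,<e,<t,<t,t>>>>, argument zeph : e; result <e,<t,<t,t>>>.
[gex hesk]: functor hesk : <<e,<<t,t>,<e,e>>>,<t,e>>, argument gex : <e,<<t,t>,<e,e>>>; result <t,e>.
At [florp [gex hesk]]: neither <t,<t,t>> nor <t,e> can take the other as argument; the node is ill-typed.

no type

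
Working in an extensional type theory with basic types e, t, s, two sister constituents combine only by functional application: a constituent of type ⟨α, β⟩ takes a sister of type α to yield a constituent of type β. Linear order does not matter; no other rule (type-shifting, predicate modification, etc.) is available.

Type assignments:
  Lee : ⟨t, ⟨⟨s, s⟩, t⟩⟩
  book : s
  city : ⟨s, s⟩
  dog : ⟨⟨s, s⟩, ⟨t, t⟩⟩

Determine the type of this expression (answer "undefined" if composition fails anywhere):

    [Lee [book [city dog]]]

[city dog]: dog is ⟨⟨s, s⟩, ⟨t, t⟩⟩, city is ⟨s, s⟩; result ⟨t, t⟩.
At [book [city dog]]: neither s nor ⟨t, t⟩ can take the other as argument; the node is ill-typed.

undefined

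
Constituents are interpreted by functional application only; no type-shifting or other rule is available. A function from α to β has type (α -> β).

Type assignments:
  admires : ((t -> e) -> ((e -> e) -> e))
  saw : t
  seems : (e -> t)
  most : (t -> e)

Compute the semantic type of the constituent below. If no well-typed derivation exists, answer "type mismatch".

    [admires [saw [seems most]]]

At [seems most]: neither (e -> t) nor (t -> e) can take the other as argument; the node is ill-typed.

type mismatch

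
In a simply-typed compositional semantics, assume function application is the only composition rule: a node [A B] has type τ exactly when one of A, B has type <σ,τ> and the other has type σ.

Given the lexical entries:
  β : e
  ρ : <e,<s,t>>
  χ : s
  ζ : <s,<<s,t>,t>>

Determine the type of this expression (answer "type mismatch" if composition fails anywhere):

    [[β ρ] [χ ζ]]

t

At [β ρ], ρ : <e,<s,t>> takes β : e, giving <s,t>.
At [χ ζ], ζ : <s,<<s,t>,t>> takes χ : s, giving <<s,t>,t>.
At [[β ρ] [χ ζ]], [χ ζ] : <<s,t>,t> takes [β ρ] : <s,t>, giving t.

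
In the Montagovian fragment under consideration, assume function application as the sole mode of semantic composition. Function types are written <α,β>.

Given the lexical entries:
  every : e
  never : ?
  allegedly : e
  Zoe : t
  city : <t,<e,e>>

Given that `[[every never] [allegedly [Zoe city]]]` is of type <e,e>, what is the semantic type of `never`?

<e,<e,<e,e>>>

[[every never] [allegedly [Zoe city]]] must have type <e,e>. The sister [allegedly [Zoe city]] has type e; that is not a function onto <e,e>, so [every never] must be the functor, of type <e,<e,e>>.
[every never] must have type <e,<e,e>>. The sister every has type e; that is not a function onto <e,<e,e>>, so never must be the functor, of type <e,<e,<e,e>>>.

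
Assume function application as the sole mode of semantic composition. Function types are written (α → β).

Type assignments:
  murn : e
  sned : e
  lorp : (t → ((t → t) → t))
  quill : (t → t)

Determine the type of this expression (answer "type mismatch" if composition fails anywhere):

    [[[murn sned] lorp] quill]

[murn sned]: e with e — neither is a function whose domain matches the other; composition fails here.

type mismatch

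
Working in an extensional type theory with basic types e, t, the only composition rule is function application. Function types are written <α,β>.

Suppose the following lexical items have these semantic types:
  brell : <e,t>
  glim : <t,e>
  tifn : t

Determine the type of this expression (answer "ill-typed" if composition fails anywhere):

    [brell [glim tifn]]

t

[glim tifn]: <t,e> applied to t yields e.
[brell [glim tifn]]: <e,t> applied to e yields t.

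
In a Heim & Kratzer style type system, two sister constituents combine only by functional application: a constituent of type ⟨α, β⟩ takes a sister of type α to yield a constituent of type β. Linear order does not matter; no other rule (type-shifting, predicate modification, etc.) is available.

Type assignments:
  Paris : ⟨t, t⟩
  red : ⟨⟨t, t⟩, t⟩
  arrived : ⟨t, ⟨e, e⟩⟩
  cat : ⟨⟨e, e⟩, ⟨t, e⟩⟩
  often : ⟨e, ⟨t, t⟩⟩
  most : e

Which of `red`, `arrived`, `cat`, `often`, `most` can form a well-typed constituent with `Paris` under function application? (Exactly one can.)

red — combines: red : ⟨⟨t, t⟩, t⟩ takes Paris : ⟨t, t⟩ as argument, giving t.
arrived : ⟨t, ⟨e, e⟩⟩ — no; Paris wants t, and arrived wants t.
cat : ⟨⟨e, e⟩, ⟨t, e⟩⟩ — no; Paris wants t, and cat wants ⟨e, e⟩.
often : ⟨e, ⟨t, t⟩⟩ — no; Paris wants t, and often wants e.
most : e — no; Paris wants t, and most wants nothing (atomic).

red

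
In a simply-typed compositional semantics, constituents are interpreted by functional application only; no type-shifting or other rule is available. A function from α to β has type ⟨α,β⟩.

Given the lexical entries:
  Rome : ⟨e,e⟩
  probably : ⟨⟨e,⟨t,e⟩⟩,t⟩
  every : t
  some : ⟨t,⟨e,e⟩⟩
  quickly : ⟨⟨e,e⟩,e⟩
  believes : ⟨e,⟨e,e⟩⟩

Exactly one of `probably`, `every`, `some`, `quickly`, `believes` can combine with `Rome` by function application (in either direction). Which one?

probably : ⟨⟨e,⟨t,e⟩⟩,t⟩ — Rome needs e; probably needs ⟨e,⟨t,e⟩⟩; neither fits.
every : t — Rome needs e; every needs nothing (atomic); neither fits.
some : ⟨t,⟨e,e⟩⟩ — Rome needs e; some needs t; neither fits.
quickly — combines: quickly : ⟨⟨e,e⟩,e⟩ takes Rome : ⟨e,e⟩ as argument, giving e.
believes : ⟨e,⟨e,e⟩⟩ — Rome needs e; believes needs e; neither fits.

quickly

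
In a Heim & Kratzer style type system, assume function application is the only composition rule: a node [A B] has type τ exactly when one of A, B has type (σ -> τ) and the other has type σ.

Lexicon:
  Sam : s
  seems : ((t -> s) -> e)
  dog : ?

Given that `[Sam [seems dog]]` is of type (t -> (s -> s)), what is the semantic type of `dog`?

(((t -> s) -> e) -> (s -> (t -> (s -> s))))

For [Sam [seems dog]] to have type (t -> (s -> s)) with Sam of type s, [seems dog] must be the function: [seems dog] : (s -> (t -> (s -> s))).
For [seems dog] to have type (s -> (t -> (s -> s))) with seems of type ((t -> s) -> e), dog must be the function: dog : (((t -> s) -> e) -> (s -> (t -> (s -> s)))).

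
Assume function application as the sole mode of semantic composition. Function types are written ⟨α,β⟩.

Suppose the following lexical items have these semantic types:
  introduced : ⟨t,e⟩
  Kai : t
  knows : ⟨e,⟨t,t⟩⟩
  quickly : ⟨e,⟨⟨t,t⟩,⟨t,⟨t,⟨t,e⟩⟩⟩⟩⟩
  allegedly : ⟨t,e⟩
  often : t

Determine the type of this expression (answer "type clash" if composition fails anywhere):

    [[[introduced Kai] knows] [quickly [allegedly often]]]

⟨t,⟨t,⟨t,e⟩⟩⟩

[introduced Kai]: functor introduced : ⟨t,e⟩, argument Kai : t; result e.
[[introduced Kai] knows]: functor knows : ⟨e,⟨t,t⟩⟩, argument [introduced Kai] : e; result ⟨t,t⟩.
[allegedly often]: functor allegedly : ⟨t,e⟩, argument often : t; result e.
[quickly [allegedly often]]: functor quickly : ⟨e,⟨⟨t,t⟩,⟨t,⟨t,⟨t,e⟩⟩⟩⟩⟩, argument [allegedly often] : e; result ⟨⟨t,t⟩,⟨t,⟨t,⟨t,e⟩⟩⟩⟩.
[[[introduced Kai] knows] [quickly [allegedly often]]]: functor [quickly [allegedly often]] : ⟨⟨t,t⟩,⟨t,⟨t,⟨t,e⟩⟩⟩⟩, argument [[introduced Kai] knows] : ⟨t,t⟩; result ⟨t,⟨t,⟨t,e⟩⟩⟩.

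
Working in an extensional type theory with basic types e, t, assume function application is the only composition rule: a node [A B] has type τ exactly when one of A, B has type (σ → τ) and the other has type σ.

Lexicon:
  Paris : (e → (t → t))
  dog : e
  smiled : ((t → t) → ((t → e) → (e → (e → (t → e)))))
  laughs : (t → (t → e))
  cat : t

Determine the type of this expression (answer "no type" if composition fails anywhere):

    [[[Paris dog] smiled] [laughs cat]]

(e → (e → (t → e)))

At [Paris dog], Paris : (e → (t → t)) takes dog : e, giving (t → t).
At [[Paris dog] smiled], smiled : ((t → t) → ((t → e) → (e → (e → (t → e))))) takes [Paris dog] : (t → t), giving ((t → e) → (e → (e → (t → e)))).
At [laughs cat], laughs : (t → (t → e)) takes cat : t, giving (t → e).
At [[[Paris dog] smiled] [laughs cat]], [[Paris dog] smiled] : ((t → e) → (e → (e → (t → e)))) takes [laughs cat] : (t → e), giving (e → (e → (t → e))).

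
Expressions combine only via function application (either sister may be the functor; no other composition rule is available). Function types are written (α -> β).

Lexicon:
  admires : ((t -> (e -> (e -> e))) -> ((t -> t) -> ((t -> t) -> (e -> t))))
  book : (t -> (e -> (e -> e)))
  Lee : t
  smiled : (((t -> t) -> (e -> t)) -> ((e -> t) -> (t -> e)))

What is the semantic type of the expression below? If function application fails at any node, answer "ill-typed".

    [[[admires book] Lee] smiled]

At [admires book], admires : ((t -> (e -> (e -> e))) -> ((t -> t) -> ((t -> t) -> (e -> t)))) takes book : (t -> (e -> (e -> e))), giving ((t -> t) -> ((t -> t) -> (e -> t))).
At [[admires book] Lee]: neither ((t -> t) -> ((t -> t) -> (e -> t))) nor t can take the other as argument; the node is ill-typed.

ill-typed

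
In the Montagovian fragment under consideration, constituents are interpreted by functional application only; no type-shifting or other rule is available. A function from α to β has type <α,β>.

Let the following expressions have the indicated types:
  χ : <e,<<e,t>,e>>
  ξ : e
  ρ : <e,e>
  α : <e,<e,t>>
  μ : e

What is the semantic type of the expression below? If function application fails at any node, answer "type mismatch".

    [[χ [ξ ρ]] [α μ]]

e

[ξ ρ]: functor ρ : <e,e>, argument ξ : e; result e.
[χ [ξ ρ]]: functor χ : <e,<<e,t>,e>>, argument [ξ ρ] : e; result <<e,t>,e>.
[α μ]: functor α : <e,<e,t>>, argument μ : e; result <e,t>.
[[χ [ξ ρ]] [α μ]]: functor [χ [ξ ρ]] : <<e,t>,e>, argument [α μ] : <e,t>; result e.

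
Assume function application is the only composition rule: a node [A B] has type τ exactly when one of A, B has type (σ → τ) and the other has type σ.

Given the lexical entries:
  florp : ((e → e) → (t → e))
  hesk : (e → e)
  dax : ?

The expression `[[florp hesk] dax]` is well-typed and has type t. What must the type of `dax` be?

[[florp hesk] dax] must have type t. The sister [florp hesk] has type (t → e); that is not a function onto t, so dax must be the functor, of type ((t → e) → t).

((t → e) → t)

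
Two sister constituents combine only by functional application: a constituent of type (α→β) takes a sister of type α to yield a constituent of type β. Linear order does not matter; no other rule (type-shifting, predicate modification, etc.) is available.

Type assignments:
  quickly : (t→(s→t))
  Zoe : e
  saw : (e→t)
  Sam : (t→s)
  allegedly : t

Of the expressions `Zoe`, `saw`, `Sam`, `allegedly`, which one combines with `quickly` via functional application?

allegedly

Zoe : e — no; quickly wants t, and Zoe wants nothing (atomic).
saw : (e→t) — no; quickly wants t, and saw wants e.
Sam : (t→s) — no; quickly wants t, and Sam wants t.
allegedly — combines: quickly : (t→(s→t)) takes allegedly : t as argument, giving (s→t).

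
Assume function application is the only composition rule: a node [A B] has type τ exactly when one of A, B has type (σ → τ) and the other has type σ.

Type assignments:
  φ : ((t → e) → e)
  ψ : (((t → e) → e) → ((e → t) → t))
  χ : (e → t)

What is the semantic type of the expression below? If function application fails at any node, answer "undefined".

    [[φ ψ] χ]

[φ ψ]: (((t → e) → e) → ((e → t) → t)) applied to ((t → e) → e) yields ((e → t) → t).
[[φ ψ] χ]: ((e → t) → t) applied to (e → t) yields t.

t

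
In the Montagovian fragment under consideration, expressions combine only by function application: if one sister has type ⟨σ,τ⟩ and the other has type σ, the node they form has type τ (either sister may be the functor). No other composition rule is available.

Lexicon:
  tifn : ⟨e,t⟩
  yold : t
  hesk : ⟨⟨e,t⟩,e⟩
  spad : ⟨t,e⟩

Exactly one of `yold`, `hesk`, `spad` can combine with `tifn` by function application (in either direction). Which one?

yold : t — no; tifn wants e, and yold wants nothing (atomic).
hesk — combines: hesk : ⟨⟨e,t⟩,e⟩ takes tifn : ⟨e,t⟩ as argument, giving e.
spad : ⟨t,e⟩ — no; tifn wants e, and spad wants t.

hesk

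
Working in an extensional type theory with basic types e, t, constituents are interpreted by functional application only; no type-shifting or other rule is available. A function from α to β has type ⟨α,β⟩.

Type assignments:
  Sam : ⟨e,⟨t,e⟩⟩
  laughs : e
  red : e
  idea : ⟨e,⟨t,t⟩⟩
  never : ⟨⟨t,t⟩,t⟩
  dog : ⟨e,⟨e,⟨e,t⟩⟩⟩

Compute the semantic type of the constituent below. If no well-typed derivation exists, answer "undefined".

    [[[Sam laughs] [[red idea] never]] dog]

⟨e,⟨e,t⟩⟩

[Sam laughs]: Sam is ⟨e,⟨t,e⟩⟩, laughs is e; result ⟨t,e⟩.
[red idea]: idea is ⟨e,⟨t,t⟩⟩, red is e; result ⟨t,t⟩.
[[red idea] never]: never is ⟨⟨t,t⟩,t⟩, [red idea] is ⟨t,t⟩; result t.
[[Sam laughs] [[red idea] never]]: [Sam laughs] is ⟨t,e⟩, [[red idea] never] is t; result e.
[[[Sam laughs] [[red idea] never]] dog]: dog is ⟨e,⟨e,⟨e,t⟩⟩⟩, [[Sam laughs] [[red idea] never]] is e; result ⟨e,⟨e,t⟩⟩.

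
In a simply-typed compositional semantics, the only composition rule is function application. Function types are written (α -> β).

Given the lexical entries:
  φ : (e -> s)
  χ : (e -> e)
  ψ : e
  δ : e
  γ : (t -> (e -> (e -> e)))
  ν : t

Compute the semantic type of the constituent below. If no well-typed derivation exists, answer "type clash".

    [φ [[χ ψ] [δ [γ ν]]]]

[χ ψ]: (e -> e) applied to e yields e.
[γ ν]: (t -> (e -> (e -> e))) applied to t yields (e -> (e -> e)).
[δ [γ ν]]: (e -> (e -> e)) applied to e yields (e -> e).
[[χ ψ] [δ [γ ν]]]: (e -> e) applied to e yields e.
[φ [[χ ψ] [δ [γ ν]]]]: (e -> s) applied to e yields s.

s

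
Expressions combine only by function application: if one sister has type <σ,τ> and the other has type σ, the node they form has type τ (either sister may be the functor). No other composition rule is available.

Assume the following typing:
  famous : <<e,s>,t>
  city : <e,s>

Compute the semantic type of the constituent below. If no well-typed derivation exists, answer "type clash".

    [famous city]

At [famous city], famous : <<e,s>,t> takes city : <e,s>, giving t.

t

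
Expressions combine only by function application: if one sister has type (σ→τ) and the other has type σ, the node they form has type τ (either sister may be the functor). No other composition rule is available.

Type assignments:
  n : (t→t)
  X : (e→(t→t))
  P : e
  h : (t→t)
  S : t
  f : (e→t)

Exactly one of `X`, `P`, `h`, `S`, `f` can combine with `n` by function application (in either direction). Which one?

X : (e→(t→t)) — neither side's domain matches the other.
P : e — neither side's domain matches the other.
h : (t→t) — neither side's domain matches the other.
S — combines: n : (t→t) takes S : t as argument, giving t.
f : (e→t) — neither side's domain matches the other.

S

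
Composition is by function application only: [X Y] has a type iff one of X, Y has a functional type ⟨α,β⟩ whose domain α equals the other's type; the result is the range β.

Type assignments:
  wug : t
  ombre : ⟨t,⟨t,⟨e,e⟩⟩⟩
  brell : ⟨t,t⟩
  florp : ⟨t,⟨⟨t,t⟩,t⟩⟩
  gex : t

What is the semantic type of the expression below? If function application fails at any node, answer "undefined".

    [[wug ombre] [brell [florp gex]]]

At [wug ombre], ombre : ⟨t,⟨t,⟨e,e⟩⟩⟩ takes wug : t, giving ⟨t,⟨e,e⟩⟩.
At [florp gex], florp : ⟨t,⟨⟨t,t⟩,t⟩⟩ takes gex : t, giving ⟨⟨t,t⟩,t⟩.
At [brell [florp gex]], [florp gex] : ⟨⟨t,t⟩,t⟩ takes brell : ⟨t,t⟩, giving t.
At [[wug ombre] [brell [florp gex]]], [wug ombre] : ⟨t,⟨e,e⟩⟩ takes [brell [florp gex]] : t, giving ⟨e,e⟩.

⟨e,e⟩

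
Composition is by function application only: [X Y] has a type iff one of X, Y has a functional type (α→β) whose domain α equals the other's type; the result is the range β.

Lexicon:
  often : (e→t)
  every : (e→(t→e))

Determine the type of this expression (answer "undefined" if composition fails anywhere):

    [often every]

At [often every]: neither (e→t) nor (e→(t→e)) can take the other as argument; the node is ill-typed.

undefined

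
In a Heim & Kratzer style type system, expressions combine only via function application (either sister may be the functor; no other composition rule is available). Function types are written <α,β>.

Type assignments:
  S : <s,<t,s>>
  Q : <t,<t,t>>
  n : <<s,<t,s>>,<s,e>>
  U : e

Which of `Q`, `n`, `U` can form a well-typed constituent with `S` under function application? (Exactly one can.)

Q : <t,<t,t>> — does not combine with S.
n — combines: n : <<s,<t,s>>,<s,e>> takes S : <s,<t,s>> as argument, giving <s,e>.
U : e — does not combine with S.

n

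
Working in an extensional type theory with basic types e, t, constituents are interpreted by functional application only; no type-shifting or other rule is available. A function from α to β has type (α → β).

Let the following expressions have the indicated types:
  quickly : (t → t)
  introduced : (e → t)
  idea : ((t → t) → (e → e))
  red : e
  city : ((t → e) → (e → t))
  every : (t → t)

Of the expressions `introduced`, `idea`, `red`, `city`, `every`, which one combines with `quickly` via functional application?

introduced : (e → t) — does not combine with quickly.
idea — combines: idea : ((t → t) → (e → e)) takes quickly : (t → t) as argument, giving (e → e).
red : e — does not combine with quickly.
city : ((t → e) → (e → t)) — does not combine with quickly.
every : (t → t) — does not combine with quickly.

idea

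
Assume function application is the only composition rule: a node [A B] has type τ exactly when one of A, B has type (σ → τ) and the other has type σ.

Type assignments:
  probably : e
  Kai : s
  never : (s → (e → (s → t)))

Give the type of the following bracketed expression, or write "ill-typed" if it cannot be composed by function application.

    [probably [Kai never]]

[Kai never] — never of type (s → (e → (s → t))) combines with Kai of type s: type (e → (s → t)).
[probably [Kai never]] — [Kai never] of type (e → (s → t)) combines with probably of type e: type (s → t).

(s → t)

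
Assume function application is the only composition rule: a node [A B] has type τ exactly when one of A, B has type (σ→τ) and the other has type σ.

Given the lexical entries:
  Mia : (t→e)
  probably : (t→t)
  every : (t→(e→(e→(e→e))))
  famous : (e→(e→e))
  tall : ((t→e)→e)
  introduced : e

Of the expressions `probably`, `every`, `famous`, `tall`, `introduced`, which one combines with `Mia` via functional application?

tall

probably : (t→t) — Mia needs t; probably needs t; neither fits.
every : (t→(e→(e→(e→e)))) — Mia needs t; every needs t; neither fits.
famous : (e→(e→e)) — Mia needs t; famous needs e; neither fits.
tall — combines: tall : ((t→e)→e) takes Mia : (t→e) as argument, giving e.
introduced : e — Mia needs t; introduced needs nothing (atomic); neither fits.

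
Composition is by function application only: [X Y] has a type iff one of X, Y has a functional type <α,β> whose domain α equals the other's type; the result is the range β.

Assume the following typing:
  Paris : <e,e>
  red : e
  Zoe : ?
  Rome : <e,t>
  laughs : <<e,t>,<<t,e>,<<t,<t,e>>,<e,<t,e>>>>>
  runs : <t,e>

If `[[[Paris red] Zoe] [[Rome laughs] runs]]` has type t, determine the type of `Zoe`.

At [[[Paris red] Zoe] [[Rome laughs] runs]] (required: t): [[Rome laughs] runs] is <<t,<t,e>>,<e,<t,e>>>, which is not a function with range t; hence [[Paris red] Zoe] is the functor — type <<<t,<t,e>>,<e,<t,e>>>,t>.
At [[Paris red] Zoe] (required: <<<t,<t,e>>,<e,<t,e>>>,t>): [Paris red] is e, which is not a function with range <<<t,<t,e>>,<e,<t,e>>>,t>; hence Zoe is the functor — type <e,<<<t,<t,e>>,<e,<t,e>>>,t>>.

<e,<<<t,<t,e>>,<e,<t,e>>>,t>>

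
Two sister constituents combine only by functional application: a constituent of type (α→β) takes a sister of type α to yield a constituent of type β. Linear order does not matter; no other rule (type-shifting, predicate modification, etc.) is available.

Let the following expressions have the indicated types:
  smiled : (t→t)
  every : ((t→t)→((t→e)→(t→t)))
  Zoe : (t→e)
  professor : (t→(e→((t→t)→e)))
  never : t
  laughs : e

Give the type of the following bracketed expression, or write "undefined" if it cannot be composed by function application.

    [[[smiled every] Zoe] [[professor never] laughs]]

[smiled every]: functor every : ((t→t)→((t→e)→(t→t))), argument smiled : (t→t); result ((t→e)→(t→t)).
[[smiled every] Zoe]: functor [smiled every] : ((t→e)→(t→t)), argument Zoe : (t→e); result (t→t).
[professor never]: functor professor : (t→(e→((t→t)→e))), argument never : t; result (e→((t→t)→e)).
[[professor never] laughs]: functor [professor never] : (e→((t→t)→e)), argument laughs : e; result ((t→t)→e).
[[[smiled every] Zoe] [[professor never] laughs]]: functor [[professor never] laughs] : ((t→t)→e), argument [[smiled every] Zoe] : (t→t); result e.

e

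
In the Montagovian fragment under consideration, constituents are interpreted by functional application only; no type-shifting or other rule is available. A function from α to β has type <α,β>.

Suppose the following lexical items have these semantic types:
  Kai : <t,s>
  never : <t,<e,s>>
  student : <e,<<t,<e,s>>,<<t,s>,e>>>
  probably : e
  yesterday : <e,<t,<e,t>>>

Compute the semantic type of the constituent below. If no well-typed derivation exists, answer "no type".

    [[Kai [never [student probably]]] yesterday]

At [student probably], student : <e,<<t,<e,s>>,<<t,s>,e>>> takes probably : e, giving <<t,<e,s>>,<<t,s>,e>>.
At [never [student probably]], [student probably] : <<t,<e,s>>,<<t,s>,e>> takes never : <t,<e,s>>, giving <<t,s>,e>.
At [Kai [never [student probably]]], [never [student probably]] : <<t,s>,e> takes Kai : <t,s>, giving e.
At [[Kai [never [student probably]]] yesterday], yesterday : <e,<t,<e,t>>> takes [Kai [never [student probably]]] : e, giving <t,<e,t>>.

<t,<e,t>>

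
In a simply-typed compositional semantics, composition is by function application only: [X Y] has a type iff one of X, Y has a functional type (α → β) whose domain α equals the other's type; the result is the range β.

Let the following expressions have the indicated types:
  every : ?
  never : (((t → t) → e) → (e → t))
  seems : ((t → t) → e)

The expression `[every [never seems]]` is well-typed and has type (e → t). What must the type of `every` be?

At [every [never seems]] (required: (e → t)): [never seems] is (e → t), which is not a function with range (e → t); hence every is the functor — type ((e → t) → (e → t)).

((e → t) → (e → t))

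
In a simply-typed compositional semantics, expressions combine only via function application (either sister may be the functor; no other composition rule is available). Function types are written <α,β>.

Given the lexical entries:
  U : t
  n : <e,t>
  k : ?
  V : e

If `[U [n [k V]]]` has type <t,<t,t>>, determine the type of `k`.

<e,<<e,t>,<t,<t,<t,t>>>>>

At [U [n [k V]]] (required: <t,<t,t>>): U is t, which is not a function with range <t,<t,t>>; hence [n [k V]] is the functor — type <t,<t,<t,t>>>.
At [n [k V]] (required: <t,<t,<t,t>>>): n is <e,t>, which is not a function with range <t,<t,<t,t>>>; hence [k V] is the functor — type <<e,t>,<t,<t,<t,t>>>>.
At [k V] (required: <<e,t>,<t,<t,<t,t>>>>): V is e, which is not a function with range <<e,t>,<t,<t,<t,t>>>>; hence k is the functor — type <e,<<e,t>,<t,<t,<t,t>>>>>.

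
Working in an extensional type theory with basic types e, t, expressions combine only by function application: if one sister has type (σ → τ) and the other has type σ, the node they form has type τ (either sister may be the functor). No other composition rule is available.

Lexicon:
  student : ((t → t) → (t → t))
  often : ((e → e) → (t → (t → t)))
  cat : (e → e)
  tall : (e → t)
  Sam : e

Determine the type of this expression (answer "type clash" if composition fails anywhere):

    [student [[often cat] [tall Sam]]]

[often cat]: functor often : ((e → e) → (t → (t → t))), argument cat : (e → e); result (t → (t → t)).
[tall Sam]: functor tall : (e → t), argument Sam : e; result t.
[[often cat] [tall Sam]]: functor [often cat] : (t → (t → t)), argument [tall Sam] : t; result (t → t).
[student [[often cat] [tall Sam]]]: functor student : ((t → t) → (t → t)), argument [[often cat] [tall Sam]] : (t → t); result (t → t).

(t → t)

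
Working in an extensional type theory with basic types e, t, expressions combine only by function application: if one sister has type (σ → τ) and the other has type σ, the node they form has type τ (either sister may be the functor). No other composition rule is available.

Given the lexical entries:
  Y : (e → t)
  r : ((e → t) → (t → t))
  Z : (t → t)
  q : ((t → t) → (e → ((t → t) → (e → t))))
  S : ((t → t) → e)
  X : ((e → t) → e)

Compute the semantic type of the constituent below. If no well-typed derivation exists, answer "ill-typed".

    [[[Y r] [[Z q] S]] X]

ill-typed

[Y r]: ((e → t) → (t → t)) applied to (e → t) yields (t → t).
[Z q]: ((t → t) → (e → ((t → t) → (e → t)))) applied to (t → t) yields (e → ((t → t) → (e → t))).
At [[Z q] S]: neither (e → ((t → t) → (e → t))) nor ((t → t) → e) can take the other as argument; the node is ill-typed.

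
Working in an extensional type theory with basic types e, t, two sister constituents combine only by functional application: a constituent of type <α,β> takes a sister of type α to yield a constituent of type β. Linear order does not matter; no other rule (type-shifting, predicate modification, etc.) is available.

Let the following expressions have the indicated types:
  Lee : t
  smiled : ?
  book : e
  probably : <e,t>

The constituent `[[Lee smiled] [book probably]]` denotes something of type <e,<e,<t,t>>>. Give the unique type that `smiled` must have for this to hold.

[[Lee smiled] [book probably]] is required to be <e,<e,<t,t>>>. [book probably] : t cannot yield <e,<e,<t,t>>> as functor, so [Lee smiled] : <t,<e,<e,<t,t>>>>.
[Lee smiled] is required to be <t,<e,<e,<t,t>>>>. Lee : t cannot yield <t,<e,<e,<t,t>>>> as functor, so smiled : <t,<t,<e,<e,<t,t>>>>>.

<t,<t,<e,<e,<t,t>>>>>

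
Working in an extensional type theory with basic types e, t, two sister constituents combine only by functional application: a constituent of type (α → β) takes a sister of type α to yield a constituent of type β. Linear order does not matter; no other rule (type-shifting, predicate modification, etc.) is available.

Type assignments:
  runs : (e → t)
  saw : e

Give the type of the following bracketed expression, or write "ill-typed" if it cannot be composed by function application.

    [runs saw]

t

[runs saw] — runs of type (e → t) combines with saw of type e: type t.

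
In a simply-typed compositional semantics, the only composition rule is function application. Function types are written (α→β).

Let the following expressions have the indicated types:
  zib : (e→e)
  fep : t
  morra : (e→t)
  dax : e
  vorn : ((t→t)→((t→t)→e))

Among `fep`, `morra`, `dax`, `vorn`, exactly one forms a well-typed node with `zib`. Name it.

fep : t — neither side's domain matches the other.
morra : (e→t) — neither side's domain matches the other.
dax — combines: zib : (e→e) takes dax : e as argument, giving e.
vorn : ((t→t)→((t→t)→e)) — neither side's domain matches the other.

dax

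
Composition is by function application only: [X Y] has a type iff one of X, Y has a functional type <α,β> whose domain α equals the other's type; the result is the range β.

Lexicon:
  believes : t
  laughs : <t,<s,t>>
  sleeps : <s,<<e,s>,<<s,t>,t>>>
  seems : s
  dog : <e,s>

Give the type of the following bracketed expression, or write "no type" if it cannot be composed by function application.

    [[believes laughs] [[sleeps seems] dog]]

t

[believes laughs] — laughs of type <t,<s,t>> combines with believes of type t: type <s,t>.
[sleeps seems] — sleeps of type <s,<<e,s>,<<s,t>,t>>> combines with seems of type s: type <<e,s>,<<s,t>,t>>.
[[sleeps seems] dog] — [sleeps seems] of type <<e,s>,<<s,t>,t>> combines with dog of type <e,s>: type <<s,t>,t>.
[[believes laughs] [[sleeps seems] dog]] — [[sleeps seems] dog] of type <<s,t>,t> combines with [believes laughs] of type <s,t>: type t.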